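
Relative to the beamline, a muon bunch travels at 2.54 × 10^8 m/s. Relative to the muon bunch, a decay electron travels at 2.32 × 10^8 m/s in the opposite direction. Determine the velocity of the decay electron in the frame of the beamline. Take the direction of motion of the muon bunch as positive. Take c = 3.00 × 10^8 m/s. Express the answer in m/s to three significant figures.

+6.37 × 10^7 m/s

In units of c (dividing by 3.00 × 10^8 m/s): v = 0.847, u' = -0.773.
u = (u' + v)/(1 + u'v/c²):
u = (-0.773 + 0.847) / (1 + (-0.773)·0.847) = 0.0733/0.3452 = 0.2124
(Galilean addition would give +0.073c.)
Converting back: u = 0.2124 × 3.00 × 10^8 m/s.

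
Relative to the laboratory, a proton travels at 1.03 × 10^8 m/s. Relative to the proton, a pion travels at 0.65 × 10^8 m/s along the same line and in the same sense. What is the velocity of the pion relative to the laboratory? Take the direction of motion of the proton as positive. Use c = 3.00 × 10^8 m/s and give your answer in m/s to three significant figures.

In units of c (dividing by 3.00 × 10^8 m/s): v = 0.343, u' = 0.217.
u = (u' + v)/(1 + u'v/c²):
u = (0.217 + 0.343) / (1 + 0.217·0.343) = 0.5600/1.0744 = 0.5212
Converting back: u = 0.5212 × 3.00 × 10^8 m/s.

1.56 × 10^8 m/s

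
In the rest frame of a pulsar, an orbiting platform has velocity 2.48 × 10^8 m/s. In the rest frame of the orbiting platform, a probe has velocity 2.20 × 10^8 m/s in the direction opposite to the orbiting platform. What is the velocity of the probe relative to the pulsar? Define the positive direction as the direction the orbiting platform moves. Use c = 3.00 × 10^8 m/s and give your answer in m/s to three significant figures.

In units of c (dividing by 3.00 × 10^8 m/s): v = 0.827, u' = -0.733.
u = (u' + v)/(1 + u'v/c²):
u = (-0.733 + 0.827) / (1 + (-0.733)·0.827) = 0.0933/0.3938 = 0.2370
(Galilean addition would give +0.093c.)
Converting back: u = 0.2370 × 3.00 × 10^8 m/s.

+7.11 × 10^7 m/s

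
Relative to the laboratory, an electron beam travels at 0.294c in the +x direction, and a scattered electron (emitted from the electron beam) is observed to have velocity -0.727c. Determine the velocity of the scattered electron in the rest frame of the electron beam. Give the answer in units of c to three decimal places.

Invert the composition law: u' = (u − v)/(1 − uv/c²).
u' = (-0.727 − 0.294) / (1 − (-0.727)(0.294)) = -1.0210/1.2137 = -0.8412.

-0.841c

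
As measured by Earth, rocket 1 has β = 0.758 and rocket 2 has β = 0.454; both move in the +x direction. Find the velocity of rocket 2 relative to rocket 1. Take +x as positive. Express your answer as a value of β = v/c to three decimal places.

β_A = 0.758, β_B = 0.454.
Transform to A's frame with the inverse velocity-addition law: u' = (u − v)/(1 − uv/c²), taking u = β_B and v = β_A.
u' = (0.454 − 0.758) / (1 − (0.758)(0.454)) = -0.3040/0.6559 = -0.4635.

β = -0.464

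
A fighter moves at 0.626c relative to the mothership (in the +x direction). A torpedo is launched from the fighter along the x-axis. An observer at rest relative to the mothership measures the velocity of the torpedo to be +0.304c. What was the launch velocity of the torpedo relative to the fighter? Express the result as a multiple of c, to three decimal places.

Invert the composition law: u' = (u − v)/(1 − uv/c²).
u' = (0.304 − 0.626) / (1 − (0.304)(0.626)) = -0.3220/0.8097 = -0.3977.

-0.398c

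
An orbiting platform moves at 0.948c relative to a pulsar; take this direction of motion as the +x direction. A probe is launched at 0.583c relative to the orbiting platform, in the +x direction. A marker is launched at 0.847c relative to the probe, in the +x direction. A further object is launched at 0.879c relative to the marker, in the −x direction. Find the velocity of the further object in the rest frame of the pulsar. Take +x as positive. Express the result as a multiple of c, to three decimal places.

+0.982c

Apply u = (u' + v)/(1 + u'v/c²) successively, working outward toward the pulsar.
Start: velocity of the orbiting platform relative to the pulsar = 0.9480c.
Compose with the probe (u' = 0.583 in the orbiting platform frame): u_1 = (0.583 + 0.948) / (1 + 0.583·0.948) = 1.5310/1.5527 = 0.9860.
Compose with the marker (u' = 0.847 in the probe frame): u_2 = (0.847 + 0.986) / (1 + 0.847·0.986) = 1.8330/1.8352 = 0.9988.
Compose with the further object (u' = -0.879 in the marker frame): u_3 = (-0.879 + 0.999) / (1 + (-0.879)·0.999) = 0.1198/0.1220 = 0.9821.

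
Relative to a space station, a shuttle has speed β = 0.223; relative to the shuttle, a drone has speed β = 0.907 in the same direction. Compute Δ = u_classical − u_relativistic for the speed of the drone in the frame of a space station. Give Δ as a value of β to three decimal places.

Δ = 0.190

Galilean: u_cl = 0.907 + 0.223 = 1.1300.
Relativistic: u_rel = (0.907 + 0.223) / (1 + 0.907·0.223) = 1.1300/1.2023 = 0.9399.
Δ = 1.1300 − 0.9399 = 0.1901.
(The classical prediction exceeds c; the relativistic result does not.)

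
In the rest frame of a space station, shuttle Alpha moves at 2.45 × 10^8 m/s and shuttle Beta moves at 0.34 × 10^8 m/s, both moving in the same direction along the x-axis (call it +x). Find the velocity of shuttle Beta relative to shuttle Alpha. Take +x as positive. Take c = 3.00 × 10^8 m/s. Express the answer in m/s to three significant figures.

β_A = 0.817, β_B = 0.113 (dividing each by c = 3.00 × 10^8 m/s).
Transform to A's frame with the inverse velocity-addition law: u' = (u − v)/(1 − uv/c²), taking u = β_B and v = β_A.
u' = (0.113 − 0.817) / (1 − (0.817)(0.113)) = -0.7033/0.9074 = -0.7751.
u' = -0.7751 × 3.00 × 10^8 m/s.

-2.33 × 10^8 m/s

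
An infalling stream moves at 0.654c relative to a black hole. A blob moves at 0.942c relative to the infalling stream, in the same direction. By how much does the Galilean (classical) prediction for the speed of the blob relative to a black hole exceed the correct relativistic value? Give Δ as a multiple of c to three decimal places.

Galilean: u_cl = 0.942 + 0.654 = 1.5960.
Relativistic: u_rel = (0.942 + 0.654) / (1 + 0.942·0.654) = 1.5960/1.6161 = 0.9876.
Δ = 1.5960 − 0.9876 = 0.6084.
(The classical prediction exceeds c; the relativistic result does not.)

Δ = 0.608c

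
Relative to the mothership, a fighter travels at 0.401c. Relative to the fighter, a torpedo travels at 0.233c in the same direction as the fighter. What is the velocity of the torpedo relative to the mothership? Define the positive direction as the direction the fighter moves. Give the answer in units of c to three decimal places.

0.580c

With v = 0.401 and u' = 0.233 (in units of c),
u = (u' + v)/(1 + u'v/c²):
u = (0.233 + 0.401) / (1 + 0.233·0.401) = 0.6340/1.0934 = 0.5798
(Galilean addition would give +0.634c.)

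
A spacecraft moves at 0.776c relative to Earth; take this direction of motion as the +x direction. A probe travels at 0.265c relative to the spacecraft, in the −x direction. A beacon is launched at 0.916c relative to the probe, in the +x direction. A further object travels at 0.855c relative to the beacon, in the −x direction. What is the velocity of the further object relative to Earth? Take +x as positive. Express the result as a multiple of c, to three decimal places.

+0.783c

Apply u = (u' + v)/(1 + u'v/c²) successively, working outward toward Earth.
Start: velocity of the spacecraft relative to Earth = 0.7760c.
Compose with the probe (u' = -0.265 in the spacecraft frame): u_1 = (-0.265 + 0.776) / (1 + (-0.265)·0.776) = 0.5110/0.7944 = 0.6433.
Compose with the beacon (u' = 0.916 in the probe frame): u_2 = (0.916 + 0.643) / (1 + 0.916·0.643) = 1.5593/1.5892 = 0.9811.
Compose with the further object (u' = -0.855 in the beacon frame): u_3 = (-0.855 + 0.981) / (1 + (-0.855)·0.981) = 0.1261/0.1611 = 0.7829.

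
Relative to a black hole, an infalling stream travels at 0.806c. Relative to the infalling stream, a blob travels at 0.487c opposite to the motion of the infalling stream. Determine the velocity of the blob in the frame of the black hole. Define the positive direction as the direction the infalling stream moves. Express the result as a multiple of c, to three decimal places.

With v = 0.806 and u' = -0.487 (in units of c),
u = (u' + v)/(1 + u'v/c²):
u = (-0.487 + 0.806) / (1 + (-0.487)·0.806) = 0.3190/0.6075 = 0.5251

+0.525c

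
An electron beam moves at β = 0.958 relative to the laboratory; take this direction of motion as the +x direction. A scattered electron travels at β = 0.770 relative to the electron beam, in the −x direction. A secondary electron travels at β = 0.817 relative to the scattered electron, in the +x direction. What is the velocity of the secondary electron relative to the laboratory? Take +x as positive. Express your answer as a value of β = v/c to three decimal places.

Apply u = (u' + v)/(1 + u'v/c²) successively, working outward toward the laboratory.
Start: velocity of the electron beam relative to the laboratory = 0.9580c.
Compose with the scattered electron (u' = -0.770 in the electron beam frame): u_1 = (-0.770 + 0.958) / (1 + (-0.770)·0.958) = 0.1880/0.2623 = 0.7166.
Compose with the secondary electron (u' = 0.817 in the scattered electron frame): u_2 = (0.817 + 0.717) / (1 + 0.817·0.717) = 1.5336/1.5855 = 0.9673.

β = +0.967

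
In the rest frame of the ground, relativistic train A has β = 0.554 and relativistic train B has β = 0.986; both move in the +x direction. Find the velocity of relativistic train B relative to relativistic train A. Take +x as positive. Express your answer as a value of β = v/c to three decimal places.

β_A = 0.554, β_B = 0.986.
Transform to A's frame with the inverse velocity-addition law: u' = (u − v)/(1 − uv/c²), taking u = β_B and v = β_A.
u' = (0.986 − 0.554) / (1 − (0.554)(0.986)) = 0.4320/0.4538 = 0.9521.

β = +0.952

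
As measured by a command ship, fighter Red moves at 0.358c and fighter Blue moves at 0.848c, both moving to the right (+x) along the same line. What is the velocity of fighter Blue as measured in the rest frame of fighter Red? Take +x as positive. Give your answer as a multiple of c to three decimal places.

β_A = 0.358, β_B = 0.848.
Transform to A's frame with the inverse velocity-addition law: u' = (u − v)/(1 − uv/c²), taking u = β_B and v = β_A.
u' = (0.848 − 0.358) / (1 − (0.358)(0.848)) = 0.4900/0.6964 = 0.7036.

+0.704c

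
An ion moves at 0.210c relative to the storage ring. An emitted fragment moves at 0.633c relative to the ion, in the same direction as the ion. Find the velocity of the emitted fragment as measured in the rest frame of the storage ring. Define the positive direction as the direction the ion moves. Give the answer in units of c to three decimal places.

With v = 0.210 and u' = 0.633 (in units of c),
u = (u' + v)/(1 + u'v/c²):
u = (0.633 + 0.210) / (1 + 0.633·0.210) = 0.8430/1.1329 = 0.7441

0.744c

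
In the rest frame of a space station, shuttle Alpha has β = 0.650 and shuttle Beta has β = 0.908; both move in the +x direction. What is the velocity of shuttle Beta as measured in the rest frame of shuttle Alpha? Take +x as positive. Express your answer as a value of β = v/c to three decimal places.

β = +0.630

β_A = 0.650, β_B = 0.908.
Transform to A's frame with the inverse velocity-addition law: u' = (u − v)/(1 − uv/c²), taking u = β_B and v = β_A.
u' = (0.908 − 0.650) / (1 − (0.650)(0.908)) = 0.2580/0.4098 = 0.6296.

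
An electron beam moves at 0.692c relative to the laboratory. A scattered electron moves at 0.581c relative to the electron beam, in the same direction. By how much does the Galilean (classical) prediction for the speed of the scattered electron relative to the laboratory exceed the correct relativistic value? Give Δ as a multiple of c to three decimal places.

Δ = 0.365c

Galilean: u_cl = 0.581 + 0.692 = 1.2730.
Relativistic: u_rel = (0.581 + 0.692) / (1 + 0.581·0.692) = 1.2730/1.4021 = 0.9080.
Δ = 1.2730 − 0.9080 = 0.3650.
(The classical prediction exceeds c; the relativistic result does not.)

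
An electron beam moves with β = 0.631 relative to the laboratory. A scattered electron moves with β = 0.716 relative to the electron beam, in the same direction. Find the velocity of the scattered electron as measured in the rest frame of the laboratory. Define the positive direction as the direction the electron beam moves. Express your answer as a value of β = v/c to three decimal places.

With v = 0.631 and u' = 0.716 (in units of c),
u = (u' + v)/(1 + u'v/c²):
u = (0.716 + 0.631) / (1 + 0.716·0.631) = 1.3470/1.4518 = 0.9278

β = 0.928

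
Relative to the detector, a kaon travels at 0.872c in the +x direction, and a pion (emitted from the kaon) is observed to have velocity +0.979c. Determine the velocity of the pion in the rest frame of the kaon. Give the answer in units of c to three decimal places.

+0.731c

Invert the composition law: u' = (u − v)/(1 − uv/c²).
u' = (0.979 − 0.872) / (1 − (0.979)(0.872)) = 0.1070/0.1463 = 0.7313.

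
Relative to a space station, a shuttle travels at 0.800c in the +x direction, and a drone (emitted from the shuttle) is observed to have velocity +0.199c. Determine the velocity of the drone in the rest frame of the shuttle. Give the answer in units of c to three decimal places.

-0.715c

Invert the composition law: u' = (u − v)/(1 − uv/c²).
u' = (0.199 − 0.800) / (1 − (0.199)(0.800)) = -0.6010/0.8408 = -0.7148.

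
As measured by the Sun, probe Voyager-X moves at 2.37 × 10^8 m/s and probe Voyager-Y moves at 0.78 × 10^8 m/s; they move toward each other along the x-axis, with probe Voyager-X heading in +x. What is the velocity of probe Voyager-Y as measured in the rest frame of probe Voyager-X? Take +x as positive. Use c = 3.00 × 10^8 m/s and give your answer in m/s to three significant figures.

-2.61 × 10^8 m/s

β_A = 0.790, β_B = -0.260 (dividing each by c = 3.00 × 10^8 m/s).
Transform to A's frame with the inverse velocity-addition law: u' = (u − v)/(1 − uv/c²), taking u = β_B and v = β_A.
u' = (-0.260 − 0.790) / (1 − (0.790)(-0.260)) = -1.0500/1.2054 = -0.8711.
u' = -0.8711 × 3.00 × 10^8 m/s.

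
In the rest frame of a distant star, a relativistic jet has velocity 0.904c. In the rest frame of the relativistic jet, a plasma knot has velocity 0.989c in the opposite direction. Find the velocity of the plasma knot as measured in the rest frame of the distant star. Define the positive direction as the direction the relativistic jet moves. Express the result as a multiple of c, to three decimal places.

-0.802c

With v = 0.904 and u' = -0.989 (in units of c),
u = (u' + v)/(1 + u'v/c²):
u = (-0.989 + 0.904) / (1 + (-0.989)·0.904) = -0.0850/0.1059 = -0.8023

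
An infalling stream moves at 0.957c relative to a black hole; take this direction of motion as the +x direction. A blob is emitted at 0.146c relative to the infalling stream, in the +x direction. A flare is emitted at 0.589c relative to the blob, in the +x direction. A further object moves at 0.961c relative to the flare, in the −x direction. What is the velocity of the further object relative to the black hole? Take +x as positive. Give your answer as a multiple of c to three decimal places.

+0.649c

Apply u = (u' + v)/(1 + u'v/c²) successively, working outward toward the black hole.
Start: velocity of the infalling stream relative to the black hole = 0.9570c.
Compose with the blob (u' = 0.146 in the infalling stream frame): u_1 = (0.146 + 0.957) / (1 + 0.146·0.957) = 1.1030/1.1397 = 0.9678.
Compose with the flare (u' = 0.589 in the blob frame): u_2 = (0.589 + 0.968) / (1 + 0.589·0.968) = 1.5568/1.5700 = 0.9916.
Compose with the further object (u' = -0.961 in the flare frame): u_3 = (-0.961 + 0.992) / (1 + (-0.961)·0.992) = 0.0306/0.0471 = 0.6489.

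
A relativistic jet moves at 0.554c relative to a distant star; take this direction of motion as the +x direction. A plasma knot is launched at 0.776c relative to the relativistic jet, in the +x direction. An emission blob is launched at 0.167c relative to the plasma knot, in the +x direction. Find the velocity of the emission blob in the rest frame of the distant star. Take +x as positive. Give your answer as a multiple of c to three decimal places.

0.950c

Apply u = (u' + v)/(1 + u'v/c²) successively, working outward toward the distant star.
Start: velocity of the relativistic jet relative to the distant star = 0.5540c.
Compose with the plasma knot (u' = 0.776 in the relativistic jet frame): u_1 = (0.776 + 0.554) / (1 + 0.776·0.554) = 1.3300/1.4299 = 0.9301.
Compose with the emission blob (u' = 0.167 in the plasma knot frame): u_2 = (0.167 + 0.930) / (1 + 0.167·0.930) = 1.0971/1.1553 = 0.9496.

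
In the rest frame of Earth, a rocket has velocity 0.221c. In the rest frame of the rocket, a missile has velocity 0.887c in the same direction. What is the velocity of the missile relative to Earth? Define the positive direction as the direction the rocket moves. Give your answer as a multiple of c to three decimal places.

With v = 0.221 and u' = 0.887 (in units of c),
u = (u' + v)/(1 + u'v/c²):
u = (0.887 + 0.221) / (1 + 0.887·0.221) = 1.1080/1.1960 = 0.9264

0.926c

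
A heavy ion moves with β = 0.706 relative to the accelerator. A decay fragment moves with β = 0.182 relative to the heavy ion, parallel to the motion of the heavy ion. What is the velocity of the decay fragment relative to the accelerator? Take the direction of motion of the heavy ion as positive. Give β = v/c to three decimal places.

β = 0.787

With v = 0.706 and u' = 0.182 (in units of c),
u = (u' + v)/(1 + u'v/c²):
u = (0.182 + 0.706) / (1 + 0.182·0.706) = 0.8880/1.1285 = 0.7869
(Galilean addition would give +0.888c.)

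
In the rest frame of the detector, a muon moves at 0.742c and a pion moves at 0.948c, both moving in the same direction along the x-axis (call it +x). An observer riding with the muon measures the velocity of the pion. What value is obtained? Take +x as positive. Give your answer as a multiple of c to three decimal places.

β_A = 0.742, β_B = 0.948.
Transform to A's frame with the inverse velocity-addition law: u' = (u − v)/(1 − uv/c²), taking u = β_B and v = β_A.
u' = (0.948 − 0.742) / (1 − (0.742)(0.948)) = 0.2060/0.2966 = 0.6946.

+0.695c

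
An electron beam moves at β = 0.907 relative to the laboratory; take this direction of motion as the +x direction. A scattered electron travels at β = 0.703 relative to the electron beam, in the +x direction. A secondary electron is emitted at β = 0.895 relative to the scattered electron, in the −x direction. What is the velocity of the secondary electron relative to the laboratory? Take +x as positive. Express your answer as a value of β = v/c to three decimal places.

Apply u = (u' + v)/(1 + u'v/c²) successively, working outward toward the laboratory.
Start: velocity of the electron beam relative to the laboratory = 0.9070c.
Compose with the scattered electron (u' = 0.703 in the electron beam frame): u_1 = (0.703 + 0.907) / (1 + 0.703·0.907) = 1.6100/1.6376 = 0.9831.
Compose with the secondary electron (u' = -0.895 in the scattered electron frame): u_2 = (-0.895 + 0.983) / (1 + (-0.895)·0.983) = 0.0881/0.1201 = 0.7339.

β = +0.734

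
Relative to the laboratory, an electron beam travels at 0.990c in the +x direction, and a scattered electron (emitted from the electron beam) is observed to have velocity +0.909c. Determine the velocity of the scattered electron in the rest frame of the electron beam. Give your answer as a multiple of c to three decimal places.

-0.809c

Invert the composition law: u' = (u − v)/(1 − uv/c²).
u' = (0.909 − 0.990) / (1 − (0.909)(0.990)) = -0.0810/0.1001 = -0.8093.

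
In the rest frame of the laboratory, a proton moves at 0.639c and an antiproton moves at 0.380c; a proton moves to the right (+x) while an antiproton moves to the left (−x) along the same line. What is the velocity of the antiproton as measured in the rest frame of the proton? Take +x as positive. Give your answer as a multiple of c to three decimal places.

β_A = 0.639, β_B = -0.380.
Transform to A's frame with the inverse velocity-addition law: u' = (u − v)/(1 − uv/c²), taking u = β_B and v = β_A.
u' = (-0.380 − 0.639) / (1 − (0.639)(-0.380)) = -1.0190/1.2428 = -0.8199.

-0.820c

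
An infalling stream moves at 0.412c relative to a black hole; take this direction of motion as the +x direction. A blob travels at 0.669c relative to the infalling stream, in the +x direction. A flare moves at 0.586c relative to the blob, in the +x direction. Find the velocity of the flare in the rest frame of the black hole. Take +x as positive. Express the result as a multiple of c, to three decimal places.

Apply u = (u' + v)/(1 + u'v/c²) successively, working outward toward the black hole.
Start: velocity of the infalling stream relative to the black hole = 0.4120c.
Compose with the blob (u' = 0.669 in the infalling stream frame): u_1 = (0.669 + 0.412) / (1 + 0.669·0.412) = 1.0810/1.2756 = 0.8474.
Compose with the flare (u' = 0.586 in the blob frame): u_2 = (0.586 + 0.847) / (1 + 0.586·0.847) = 1.4334/1.4966 = 0.9578.

0.958c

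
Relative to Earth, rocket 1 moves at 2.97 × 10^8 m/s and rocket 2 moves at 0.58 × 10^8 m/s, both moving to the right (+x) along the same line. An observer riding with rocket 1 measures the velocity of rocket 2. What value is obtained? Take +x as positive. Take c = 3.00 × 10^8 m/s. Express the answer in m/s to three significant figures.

β_A = 0.990, β_B = 0.193 (dividing each by c = 3.00 × 10^8 m/s).
Transform to A's frame with the inverse velocity-addition law: u' = (u − v)/(1 − uv/c²), taking u = β_B and v = β_A.
u' = (0.193 − 0.990) / (1 − (0.990)(0.193)) = -0.7967/0.8086 = -0.9852.
u' = -0.9852 × 3.00 × 10^8 m/s.

-2.96 × 10^8 m/s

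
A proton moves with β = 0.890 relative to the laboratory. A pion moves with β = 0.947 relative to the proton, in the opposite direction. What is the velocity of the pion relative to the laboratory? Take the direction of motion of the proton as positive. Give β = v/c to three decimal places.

With v = 0.890 and u' = -0.947 (in units of c),
u = (u' + v)/(1 + u'v/c²):
u = (-0.947 + 0.890) / (1 + (-0.947)·0.890) = -0.0570/0.1572 = -0.3627
(Galilean addition would give -0.057c.)

β = -0.363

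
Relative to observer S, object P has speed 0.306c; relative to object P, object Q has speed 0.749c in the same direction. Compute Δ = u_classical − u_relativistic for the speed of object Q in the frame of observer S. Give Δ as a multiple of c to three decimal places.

Δ = 0.197c

Galilean: u_cl = 0.749 + 0.306 = 1.0550.
Relativistic: u_rel = (0.749 + 0.306) / (1 + 0.749·0.306) = 1.0550/1.2292 = 0.8583.
Δ = 1.0550 − 0.8583 = 0.1967.
(The classical prediction exceeds c; the relativistic result does not.)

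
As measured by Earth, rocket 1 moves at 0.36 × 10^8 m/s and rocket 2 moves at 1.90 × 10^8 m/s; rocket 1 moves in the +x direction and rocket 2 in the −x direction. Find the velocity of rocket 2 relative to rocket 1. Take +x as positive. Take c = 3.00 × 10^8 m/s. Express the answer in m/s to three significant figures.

-2.10 × 10^8 m/s

β_A = 0.120, β_B = -0.633 (dividing each by c = 3.00 × 10^8 m/s).
Transform to A's frame with the inverse velocity-addition law: u' = (u − v)/(1 − uv/c²), taking u = β_B and v = β_A.
u' = (-0.633 − 0.120) / (1 − (0.120)(-0.633)) = -0.7533/1.0760 = -0.7001.
u' = -0.7001 × 3.00 × 10^8 m/s.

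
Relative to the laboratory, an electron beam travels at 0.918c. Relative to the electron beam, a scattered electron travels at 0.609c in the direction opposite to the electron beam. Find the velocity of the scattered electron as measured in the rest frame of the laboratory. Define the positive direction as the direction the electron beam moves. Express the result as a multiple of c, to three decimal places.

With v = 0.918 and u' = -0.609 (in units of c),
u = (u' + v)/(1 + u'v/c²):
u = (-0.609 + 0.918) / (1 + (-0.609)·0.918) = 0.3090/0.4409 = 0.7008
(Galilean addition would give +0.309c.)

+0.701c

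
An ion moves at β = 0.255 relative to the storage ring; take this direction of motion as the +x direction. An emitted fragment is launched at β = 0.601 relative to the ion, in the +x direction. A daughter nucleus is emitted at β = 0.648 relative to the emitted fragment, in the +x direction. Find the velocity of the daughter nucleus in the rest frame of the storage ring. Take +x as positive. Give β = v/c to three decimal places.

β = 0.939

Apply u = (u' + v)/(1 + u'v/c²) successively, working outward toward the storage ring.
Start: velocity of the ion relative to the storage ring = 0.2550c.
Compose with the emitted fragment (u' = 0.601 in the ion frame): u_1 = (0.601 + 0.255) / (1 + 0.601·0.255) = 0.8560/1.1533 = 0.7422.
Compose with the daughter nucleus (u' = 0.648 in the emitted fragment frame): u_2 = (0.648 + 0.742) / (1 + 0.648·0.742) = 1.3902/1.4810 = 0.9387.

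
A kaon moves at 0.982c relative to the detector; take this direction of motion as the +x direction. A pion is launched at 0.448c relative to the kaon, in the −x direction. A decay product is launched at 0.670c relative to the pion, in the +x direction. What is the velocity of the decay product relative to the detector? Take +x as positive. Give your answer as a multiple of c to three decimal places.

+0.991c

Apply u = (u' + v)/(1 + u'v/c²) successively, working outward toward the detector.
Start: velocity of the kaon relative to the detector = 0.9820c.
Compose with the pion (u' = -0.448 in the kaon frame): u_1 = (-0.448 + 0.982) / (1 + (-0.448)·0.982) = 0.5340/0.5601 = 0.9535.
Compose with the decay product (u' = 0.670 in the pion frame): u_2 = (0.670 + 0.953) / (1 + 0.670·0.953) = 1.6235/1.6388 = 0.9906.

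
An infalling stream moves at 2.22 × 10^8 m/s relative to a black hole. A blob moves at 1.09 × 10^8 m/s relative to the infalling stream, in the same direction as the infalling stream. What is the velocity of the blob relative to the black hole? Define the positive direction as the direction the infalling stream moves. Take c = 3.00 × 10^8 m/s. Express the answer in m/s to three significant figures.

2.61 × 10^8 m/s

In units of c (dividing by 3.00 × 10^8 m/s): v = 0.740, u' = 0.363.
u = (u' + v)/(1 + u'v/c²):
u = (0.363 + 0.740) / (1 + 0.363·0.740) = 1.1033/1.2689 = 0.8695
(Galilean addition would give +1.103c, exceeding c.)
Converting back: u = 0.8695 × 3.00 × 10^8 m/s.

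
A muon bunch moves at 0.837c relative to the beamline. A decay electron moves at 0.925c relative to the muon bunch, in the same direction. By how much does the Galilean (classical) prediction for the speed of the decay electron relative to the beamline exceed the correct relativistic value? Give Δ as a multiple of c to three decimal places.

Δ = 0.769c

Galilean: u_cl = 0.925 + 0.837 = 1.7620.
Relativistic: u_rel = (0.925 + 0.837) / (1 + 0.925·0.837) = 1.7620/1.7742 = 0.9931.
Δ = 1.7620 − 0.9931 = 0.7689.
(The classical prediction exceeds c; the relativistic result does not.)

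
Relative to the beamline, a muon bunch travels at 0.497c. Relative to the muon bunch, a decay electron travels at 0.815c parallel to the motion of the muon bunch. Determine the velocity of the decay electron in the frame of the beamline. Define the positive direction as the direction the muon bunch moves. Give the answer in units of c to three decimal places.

With v = 0.497 and u' = 0.815 (in units of c),
u = (u' + v)/(1 + u'v/c²):
u = (0.815 + 0.497) / (1 + 0.815·0.497) = 1.3120/1.4051 = 0.9338
(Galilean addition would give +1.312c, exceeding c.)

0.934c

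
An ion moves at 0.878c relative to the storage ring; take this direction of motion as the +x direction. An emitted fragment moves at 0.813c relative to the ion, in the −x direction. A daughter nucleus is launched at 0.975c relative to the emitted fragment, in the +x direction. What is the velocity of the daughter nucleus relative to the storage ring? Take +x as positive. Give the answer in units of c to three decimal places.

Apply u = (u' + v)/(1 + u'v/c²) successively, working outward toward the storage ring.
Start: velocity of the ion relative to the storage ring = 0.8780c.
Compose with the emitted fragment (u' = -0.813 in the ion frame): u_1 = (-0.813 + 0.878) / (1 + (-0.813)·0.878) = 0.0650/0.2862 = 0.2271.
Compose with the daughter nucleus (u' = 0.975 in the emitted fragment frame): u_2 = (0.975 + 0.227) / (1 + 0.975·0.227) = 1.2021/1.2214 = 0.9842.

+0.984c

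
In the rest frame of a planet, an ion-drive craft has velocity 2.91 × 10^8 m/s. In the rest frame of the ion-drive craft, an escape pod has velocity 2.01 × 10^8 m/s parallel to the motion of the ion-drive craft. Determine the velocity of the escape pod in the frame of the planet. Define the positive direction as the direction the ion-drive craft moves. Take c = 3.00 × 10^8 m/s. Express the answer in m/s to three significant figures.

2.98 × 10^8 m/s

In units of c (dividing by 3.00 × 10^8 m/s): v = 0.970, u' = 0.670.
u = (u' + v)/(1 + u'v/c²):
u = (0.670 + 0.970) / (1 + 0.670·0.970) = 1.6400/1.6499 = 0.9940
Converting back: u = 0.9940 × 3.00 × 10^8 m/s.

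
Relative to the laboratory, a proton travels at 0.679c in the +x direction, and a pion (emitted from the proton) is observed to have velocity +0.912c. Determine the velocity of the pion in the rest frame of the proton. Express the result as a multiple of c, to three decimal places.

+0.612c

Invert the composition law: u' = (u − v)/(1 − uv/c²).
u' = (0.912 − 0.679) / (1 − (0.912)(0.679)) = 0.2330/0.3808 = 0.6119.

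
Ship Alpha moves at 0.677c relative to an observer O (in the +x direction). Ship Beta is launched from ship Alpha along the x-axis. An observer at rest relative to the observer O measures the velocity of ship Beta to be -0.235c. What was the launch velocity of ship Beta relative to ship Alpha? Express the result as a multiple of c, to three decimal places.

Invert the composition law: u' = (u − v)/(1 − uv/c²).
u' = (-0.235 − 0.677) / (1 − (-0.235)(0.677)) = -0.9120/1.1591 = -0.7868.

-0.787c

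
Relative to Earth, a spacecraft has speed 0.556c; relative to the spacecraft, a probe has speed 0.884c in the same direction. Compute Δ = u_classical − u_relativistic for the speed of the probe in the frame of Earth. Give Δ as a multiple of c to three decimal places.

Galilean: u_cl = 0.884 + 0.556 = 1.4400.
Relativistic: u_rel = (0.884 + 0.556) / (1 + 0.884·0.556) = 1.4400/1.4915 = 0.9655.
Δ = 1.4400 − 0.9655 = 0.4745.
(The classical prediction exceeds c; the relativistic result does not.)

Δ = 0.475c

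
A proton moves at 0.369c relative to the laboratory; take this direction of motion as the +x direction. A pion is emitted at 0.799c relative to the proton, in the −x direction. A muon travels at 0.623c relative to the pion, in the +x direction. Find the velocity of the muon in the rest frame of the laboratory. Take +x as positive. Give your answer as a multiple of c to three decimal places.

+0.021c

Apply u = (u' + v)/(1 + u'v/c²) successively, working outward toward the laboratory.
Start: velocity of the proton relative to the laboratory = 0.3690c.
Compose with the pion (u' = -0.799 in the proton frame): u_1 = (-0.799 + 0.369) / (1 + (-0.799)·0.369) = -0.4300/0.7052 = -0.6098.
Compose with the muon (u' = 0.623 in the pion frame): u_2 = (0.623 + (-0.610)) / (1 + 0.623·(-0.610)) = 0.0132/0.6201 = 0.0213.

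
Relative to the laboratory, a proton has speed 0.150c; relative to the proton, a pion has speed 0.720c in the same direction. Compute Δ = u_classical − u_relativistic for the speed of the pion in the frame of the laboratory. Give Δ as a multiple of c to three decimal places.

Δ = 0.085c

Galilean: u_cl = 0.720 + 0.150 = 0.8700.
Relativistic: u_rel = (0.720 + 0.150) / (1 + 0.720·0.150) = 0.8700/1.1080 = 0.7852.
Δ = 0.8700 − 0.7852 = 0.0848.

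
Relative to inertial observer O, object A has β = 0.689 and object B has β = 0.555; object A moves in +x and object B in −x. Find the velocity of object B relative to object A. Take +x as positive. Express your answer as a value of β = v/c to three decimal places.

β_A = 0.689, β_B = -0.555.
Transform to A's frame with the inverse velocity-addition law: u' = (u − v)/(1 − uv/c²), taking u = β_B and v = β_A.
u' = (-0.555 − 0.689) / (1 − (0.689)(-0.555)) = -1.2440/1.3824 = -0.8999.

β = -0.900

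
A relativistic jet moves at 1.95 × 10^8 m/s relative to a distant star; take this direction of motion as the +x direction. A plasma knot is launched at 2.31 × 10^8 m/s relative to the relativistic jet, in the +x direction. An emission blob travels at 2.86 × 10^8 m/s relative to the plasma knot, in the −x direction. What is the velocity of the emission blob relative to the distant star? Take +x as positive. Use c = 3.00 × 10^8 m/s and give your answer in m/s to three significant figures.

Apply u = (u' + v)/(1 + u'v/c²) successively, working outward toward the distant star.
(Dividing each given speed by c = 3.00 × 10^8 m/s to work in units of c.)
Start: velocity of the relativistic jet relative to the distant star = 0.6500c.
Compose with the plasma knot (u' = 0.770 in the relativistic jet frame): u_1 = (0.770 + 0.650) / (1 + 0.770·0.650) = 1.4200/1.5005 = 0.9464.
Compose with the emission blob (u' = -0.953 in the plasma knot frame): u_2 = (-0.953 + 0.946) / (1 + (-0.953)·0.946) = -0.0070/0.0978 = -0.0714.
So u = -0.0714 × 3.00 × 10^8 m/s.

-2.14 × 10^7 m/s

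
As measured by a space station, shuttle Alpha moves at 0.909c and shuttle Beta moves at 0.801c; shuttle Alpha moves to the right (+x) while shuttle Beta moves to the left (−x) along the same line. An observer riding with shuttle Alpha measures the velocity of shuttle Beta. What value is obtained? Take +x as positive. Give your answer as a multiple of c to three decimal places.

β_A = 0.909, β_B = -0.801.
Transform to A's frame with the inverse velocity-addition law: u' = (u − v)/(1 − uv/c²), taking u = β_B and v = β_A.
u' = (-0.801 − 0.909) / (1 − (0.909)(-0.801)) = -1.7100/1.7281 = -0.9895.

-0.990c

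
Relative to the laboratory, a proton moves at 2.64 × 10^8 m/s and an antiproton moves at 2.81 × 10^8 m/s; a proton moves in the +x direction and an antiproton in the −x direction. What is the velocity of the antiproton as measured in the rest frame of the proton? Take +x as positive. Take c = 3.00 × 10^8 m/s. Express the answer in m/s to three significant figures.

β_A = 0.880, β_B = -0.937 (dividing each by c = 3.00 × 10^8 m/s).
Transform to A's frame with the inverse velocity-addition law: u' = (u − v)/(1 − uv/c²), taking u = β_B and v = β_A.
u' = (-0.937 − 0.880) / (1 − (0.880)(-0.937)) = -1.8167/1.8243 = -0.9958.
u' = -0.9958 × 3.00 × 10^8 m/s.

-2.99 × 10^8 m/s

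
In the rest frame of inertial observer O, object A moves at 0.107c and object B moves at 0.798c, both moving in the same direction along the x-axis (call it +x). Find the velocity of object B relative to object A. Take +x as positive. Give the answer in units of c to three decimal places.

β_A = 0.107, β_B = 0.798.
Transform to A's frame with the inverse velocity-addition law: u' = (u − v)/(1 − uv/c²), taking u = β_B and v = β_A.
u' = (0.798 − 0.107) / (1 − (0.107)(0.798)) = 0.6910/0.9146 = 0.7555.

+0.756c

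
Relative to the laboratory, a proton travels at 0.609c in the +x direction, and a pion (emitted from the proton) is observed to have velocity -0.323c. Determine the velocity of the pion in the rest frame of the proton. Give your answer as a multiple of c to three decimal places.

-0.779c

Invert the composition law: u' = (u − v)/(1 − uv/c²).
u' = (-0.323 − 0.609) / (1 − (-0.323)(0.609)) = -0.9320/1.1967 = -0.7788.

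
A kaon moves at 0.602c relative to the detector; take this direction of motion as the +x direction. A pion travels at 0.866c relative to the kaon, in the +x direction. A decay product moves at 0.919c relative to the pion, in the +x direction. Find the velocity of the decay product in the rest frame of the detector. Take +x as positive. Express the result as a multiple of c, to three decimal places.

Apply u = (u' + v)/(1 + u'v/c²) successively, working outward toward the detector.
Start: velocity of the kaon relative to the detector = 0.6020c.
Compose with the pion (u' = 0.866 in the kaon frame): u_1 = (0.866 + 0.602) / (1 + 0.866·0.602) = 1.4680/1.5213 = 0.9649.
Compose with the decay product (u' = 0.919 in the pion frame): u_2 = (0.919 + 0.965) / (1 + 0.919·0.965) = 1.8839/1.8868 = 0.9985.

0.998c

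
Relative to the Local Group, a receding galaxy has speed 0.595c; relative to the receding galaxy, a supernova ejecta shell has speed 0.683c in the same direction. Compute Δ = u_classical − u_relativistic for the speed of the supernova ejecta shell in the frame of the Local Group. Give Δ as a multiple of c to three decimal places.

Galilean: u_cl = 0.683 + 0.595 = 1.2780.
Relativistic: u_rel = (0.683 + 0.595) / (1 + 0.683·0.595) = 1.2780/1.4064 = 0.9087.
Δ = 1.2780 − 0.9087 = 0.3693.
(The classical prediction exceeds c; the relativistic result does not.)

Δ = 0.369c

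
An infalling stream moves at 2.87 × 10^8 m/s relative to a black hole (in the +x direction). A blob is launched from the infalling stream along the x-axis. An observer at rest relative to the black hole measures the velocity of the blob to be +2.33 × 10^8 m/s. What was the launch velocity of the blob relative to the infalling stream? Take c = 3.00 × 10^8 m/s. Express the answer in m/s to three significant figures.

-2.10 × 10^8 m/s

v = 0.957c, u = 0.777c.
Invert the composition law: u' = (u − v)/(1 − uv/c²).
u' = (0.777 − 0.957) / (1 − (0.777)(0.957)) = -0.1800/0.2570 = -0.7004.
u' = -0.7004 × 3.00 × 10^8 m/s.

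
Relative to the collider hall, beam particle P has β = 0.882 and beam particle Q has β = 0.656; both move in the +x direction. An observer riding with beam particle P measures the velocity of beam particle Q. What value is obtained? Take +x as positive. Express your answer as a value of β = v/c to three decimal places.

β = -0.536

β_A = 0.882, β_B = 0.656.
Transform to A's frame with the inverse velocity-addition law: u' = (u − v)/(1 − uv/c²), taking u = β_B and v = β_A.
u' = (0.656 − 0.882) / (1 − (0.882)(0.656)) = -0.2260/0.4214 = -0.5363.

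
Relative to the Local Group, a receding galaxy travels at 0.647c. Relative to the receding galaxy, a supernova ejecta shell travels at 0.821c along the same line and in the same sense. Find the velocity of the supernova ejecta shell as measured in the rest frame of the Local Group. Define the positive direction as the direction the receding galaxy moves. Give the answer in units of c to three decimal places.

0.959c

With v = 0.647 and u' = 0.821 (in units of c),
u = (u' + v)/(1 + u'v/c²):
u = (0.821 + 0.647) / (1 + 0.821·0.647) = 1.4680/1.5312 = 0.9587
(Galilean addition would give +1.468c, exceeding c.)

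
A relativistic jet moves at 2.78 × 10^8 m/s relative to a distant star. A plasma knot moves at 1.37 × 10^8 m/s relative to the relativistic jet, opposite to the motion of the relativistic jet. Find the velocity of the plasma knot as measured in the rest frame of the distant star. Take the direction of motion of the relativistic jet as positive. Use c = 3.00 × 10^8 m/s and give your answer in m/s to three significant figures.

+2.44 × 10^8 m/s

In units of c (dividing by 3.00 × 10^8 m/s): v = 0.927, u' = -0.457.
u = (u' + v)/(1 + u'v/c²):
u = (-0.457 + 0.927) / (1 + (-0.457)·0.927) = 0.4700/0.5768 = 0.8148
Converting back: u = 0.8148 × 3.00 × 10^8 m/s.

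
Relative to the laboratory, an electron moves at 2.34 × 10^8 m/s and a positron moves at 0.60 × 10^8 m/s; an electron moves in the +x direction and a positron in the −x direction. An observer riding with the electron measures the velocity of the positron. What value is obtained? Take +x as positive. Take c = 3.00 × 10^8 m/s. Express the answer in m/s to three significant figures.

-2.54 × 10^8 m/s

β_A = 0.780, β_B = -0.200 (dividing each by c = 3.00 × 10^8 m/s).
Transform to A's frame with the inverse velocity-addition law: u' = (u − v)/(1 − uv/c²), taking u = β_B and v = β_A.
u' = (-0.200 − 0.780) / (1 − (0.780)(-0.200)) = -0.9800/1.1560 = -0.8478.
u' = -0.8478 × 3.00 × 10^8 m/s.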